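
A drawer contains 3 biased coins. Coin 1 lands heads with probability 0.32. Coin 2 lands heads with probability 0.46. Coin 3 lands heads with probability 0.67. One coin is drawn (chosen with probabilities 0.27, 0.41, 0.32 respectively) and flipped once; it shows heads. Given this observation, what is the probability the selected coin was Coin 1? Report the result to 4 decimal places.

Posterior probability ≈ 0.1765

P(heads|C1) = 0.32; P(heads|C2) = 0.46; P(heads|C3) = 0.67.
Prior × likelihood for each source: 0.27·0.32=0.08640, 0.41·0.46=0.1886, 0.32·0.67=0.2144. Summing gives P(heads) = 0.48940.
P(Coin 1 | heads) = 0.08640 / 0.48940 = 0.1765.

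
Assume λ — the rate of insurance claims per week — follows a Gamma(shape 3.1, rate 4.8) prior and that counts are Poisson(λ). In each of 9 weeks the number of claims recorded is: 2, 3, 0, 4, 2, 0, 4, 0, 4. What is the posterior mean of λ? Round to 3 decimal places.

Posterior mean ≈ 1.601

The Poisson likelihood adds the total count to the shape and the number of exposure periods to the rate. Here ∑xᵢ = 19 and n = 9, so shape 3.1→22.1 and rate 4.8→13.8.
Posterior mean = shape/rate = 22.1/13.8 = 1.601.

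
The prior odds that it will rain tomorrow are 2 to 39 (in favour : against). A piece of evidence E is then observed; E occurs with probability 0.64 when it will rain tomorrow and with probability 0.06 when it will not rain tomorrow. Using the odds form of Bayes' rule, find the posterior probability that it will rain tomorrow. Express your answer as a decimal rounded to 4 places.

Prior odds = 2/39 = 0.051282.
Likelihood ratio for E = 0.64/0.06 = 10.667.
Posterior odds = prior odds × LR = 0.54701.
Posterior probability = odds/(1+odds) = 0.54701/1.5470 = 0.3536.

Posterior probability ≈ 0.3536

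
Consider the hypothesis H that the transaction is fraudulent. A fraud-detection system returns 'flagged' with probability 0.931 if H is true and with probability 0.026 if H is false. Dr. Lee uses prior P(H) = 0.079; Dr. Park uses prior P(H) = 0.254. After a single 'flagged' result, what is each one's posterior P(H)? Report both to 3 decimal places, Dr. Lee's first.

P('+'|H) = 0.931, P('+'|¬H) = 0.026.
Dr. Lee: numerator 0.931·0.079 = 0.073549; evidence = 0.073549+0.026·0.921 = 0.097495; posterior = 0.754.
Dr. Park: numerator 0.931·0.254 = 0.23647; evidence = 0.23647+0.026·0.746 = 0.25587; posterior = 0.924.

Dr. Lee: 0.754; Dr. Park: 0.924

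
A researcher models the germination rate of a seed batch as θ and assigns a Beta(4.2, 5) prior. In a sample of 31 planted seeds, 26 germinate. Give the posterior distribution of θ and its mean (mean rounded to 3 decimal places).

Posterior: Beta(30.2, 10); mean ≈ 0.751

The binomial likelihood is conjugate to the Beta prior: with 26 successes and 5 failures, the posterior is Beta(4.2+26, 5+5) = Beta(30.2, 10).
E[θ | data] = 30.2/(30.2+10) = 0.751.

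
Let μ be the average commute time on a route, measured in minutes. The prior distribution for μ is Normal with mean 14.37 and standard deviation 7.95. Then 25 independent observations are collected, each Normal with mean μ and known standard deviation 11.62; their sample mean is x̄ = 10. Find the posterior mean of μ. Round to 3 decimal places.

With known σ, the Normal prior is conjugate. Weight on the data is w = (n/σ²)/(n/σ² + 1/τ₀²) = 0.185152/(0.185152+0.0158222) = 0.92127.
Posterior mean = w·x̄ + (1−w)·μ₀ = 0.92127·10 + 0.078727·14.37 = 10.344.

Posterior mean ≈ 10.344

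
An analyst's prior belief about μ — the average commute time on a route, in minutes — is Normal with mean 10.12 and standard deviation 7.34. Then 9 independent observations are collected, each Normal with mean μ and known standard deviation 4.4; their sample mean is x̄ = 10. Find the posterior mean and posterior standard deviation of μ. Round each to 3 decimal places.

Prior precision 1/τ₀² = 1/7.34² = 0.0185613; data precision n/σ² = 9/4.4² = 0.464876.
Posterior precision = 0.0185613 + 0.464876 = 0.483437, giving posterior SD = 1/√0.483437 = 1.438.
Posterior mean = (0.0185613·10.12 + 0.464876·10) / 0.483437 = 10.005.

Posterior mean ≈ 10.005; posterior SD ≈ 1.438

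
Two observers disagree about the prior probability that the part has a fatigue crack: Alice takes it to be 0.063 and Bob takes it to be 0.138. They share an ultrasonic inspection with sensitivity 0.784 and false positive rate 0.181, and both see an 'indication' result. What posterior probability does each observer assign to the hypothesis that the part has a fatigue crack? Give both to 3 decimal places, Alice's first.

P('+'|H) = 0.784, P('+'|¬H) = 0.181.
Alice: numerator 0.784·0.063 = 0.049392; evidence = 0.049392+0.181·0.937 = 0.21899; posterior = 0.226.
Bob: numerator 0.784·0.138 = 0.10819; evidence = 0.10819+0.181·0.862 = 0.26421; posterior = 0.409.

Alice: 0.226; Bob: 0.409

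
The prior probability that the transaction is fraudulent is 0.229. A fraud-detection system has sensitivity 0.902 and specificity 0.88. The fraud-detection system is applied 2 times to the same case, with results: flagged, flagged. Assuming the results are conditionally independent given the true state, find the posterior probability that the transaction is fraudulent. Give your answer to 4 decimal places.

Posterior P(H) ≈ 0.9438

With H the event that the transaction is fraudulent, the joint likelihood of the observed sequence is P(data|H) = 0.902·0.902 = 0.81360 and P(data|¬H) = 0.12·0.12 = 0.014400.
Bayes: P(H|data) = 0.229·0.81360 / (0.229·0.81360 + 0.771·0.014400) = 0.18632/0.19742 = 0.9438.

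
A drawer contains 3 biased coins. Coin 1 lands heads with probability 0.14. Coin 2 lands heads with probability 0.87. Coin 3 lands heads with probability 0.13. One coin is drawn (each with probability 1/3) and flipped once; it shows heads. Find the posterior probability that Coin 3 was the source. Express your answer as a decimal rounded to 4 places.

Posterior probability ≈ 0.1140

Tabulate prior·likelihood by source: [1] prior 0.333333, lik 0.14, product 0.04667; [2] prior 0.333333, lik 0.87, product 0.2900; [3] prior 0.333333, lik 0.13, product 0.04333.
Normalizing constant = 0.38000; the posterior for Coin 3 is its product over the sum, 0.04333/0.38000 = 0.1140.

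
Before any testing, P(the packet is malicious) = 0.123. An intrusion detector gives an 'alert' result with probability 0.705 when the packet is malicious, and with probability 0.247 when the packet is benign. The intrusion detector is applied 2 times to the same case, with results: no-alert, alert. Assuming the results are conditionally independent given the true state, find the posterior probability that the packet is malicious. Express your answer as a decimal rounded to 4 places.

Let H be the event that the packet is malicious; start with P(H) = 0.123. P('alert'|H) = 0.705, P('alert'|¬H) = 0.247.
Update on result 1 ('no-alert'): P(H) ← 0.295·0.1230 / (0.295·0.1230 + 0.753·0.8770) = 0.036285/0.69667 = 0.0521.
Update on result 2 ('alert'): P(H) ← 0.705·0.0521 / (0.705·0.0521 + 0.247·0.9479) = 0.036719/0.27085 = 0.1356.

Posterior P(H) ≈ 0.1356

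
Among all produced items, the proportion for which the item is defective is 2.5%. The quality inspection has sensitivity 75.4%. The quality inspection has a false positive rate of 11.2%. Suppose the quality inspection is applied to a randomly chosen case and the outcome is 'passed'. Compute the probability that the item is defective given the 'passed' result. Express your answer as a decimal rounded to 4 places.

P(H | E) ≈ 0.0071

Let H be the event that the item is defective. P(H) = 0.025, so P(¬H) = 0.975. With E the 'passed' result, P(E|H) = 0.246 and P(E|¬H) = 0.888.
P(E) = 0.246·0.025 + 0.888·0.975 = 0.0061500 + 0.86580 = 0.87195.
By Bayes' theorem, P(H|E) = 0.0061500 / 0.87195 = 0.0071.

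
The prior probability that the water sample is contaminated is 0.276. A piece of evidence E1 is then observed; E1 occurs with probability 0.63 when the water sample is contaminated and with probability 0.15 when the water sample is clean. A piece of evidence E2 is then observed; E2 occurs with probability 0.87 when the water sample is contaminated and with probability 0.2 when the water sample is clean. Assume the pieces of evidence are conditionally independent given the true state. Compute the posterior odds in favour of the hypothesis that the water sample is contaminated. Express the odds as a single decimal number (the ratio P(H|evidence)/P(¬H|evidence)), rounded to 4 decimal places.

Posterior odds ≈ 6.9648

Prior odds = 0.276/(1−0.276) = 0.38122. In log-odds, ln(0.38122) = -0.96439.
Add log likelihood ratios: ln(4.2000) + ln(4.3500) = 2.9053.
Posterior log-odds = 1.9409, so posterior odds = exp(1.9409) = 6.9648.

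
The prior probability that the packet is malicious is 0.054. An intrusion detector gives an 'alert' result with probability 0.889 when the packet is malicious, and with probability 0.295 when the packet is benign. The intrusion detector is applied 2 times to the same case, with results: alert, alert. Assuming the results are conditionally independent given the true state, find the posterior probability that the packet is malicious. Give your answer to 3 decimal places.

Posterior P(H) ≈ 0.341

With H the event that the packet is malicious, the joint likelihood of the observed sequence is P(data|H) = 0.889·0.889 = 0.79032 and P(data|¬H) = 0.295·0.295 = 0.087025.
Bayes: P(H|data) = 0.054·0.79032 / (0.054·0.79032 + 0.946·0.087025) = 0.042677/0.12500 = 0.3414.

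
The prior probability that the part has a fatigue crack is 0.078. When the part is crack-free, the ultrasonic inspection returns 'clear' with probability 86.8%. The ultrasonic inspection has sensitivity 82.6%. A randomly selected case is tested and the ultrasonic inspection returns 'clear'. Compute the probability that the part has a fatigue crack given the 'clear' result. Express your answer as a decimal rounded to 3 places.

Let H be the event that the part has a fatigue crack. P(H) = 0.078, so P(¬H) = 0.922. With E the 'clear' result, P(E|H) = 0.174 and P(E|¬H) = 0.868.
P(E) = 0.174·0.078 + 0.868·0.922 = 0.013572 + 0.80030 = 0.81387.
By Bayes' theorem, P(H|E) = 0.013572 / 0.81387 = 0.017.

P(H | E) ≈ 0.017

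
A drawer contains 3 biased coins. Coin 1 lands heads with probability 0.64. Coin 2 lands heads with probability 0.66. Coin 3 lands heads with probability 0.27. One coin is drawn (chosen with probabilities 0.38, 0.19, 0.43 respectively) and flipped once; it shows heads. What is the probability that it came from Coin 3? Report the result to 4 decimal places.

Posterior probability ≈ 0.2395

Tabulate prior·likelihood by source: [1] prior 0.38, lik 0.64, product 0.2432; [2] prior 0.19, lik 0.66, product 0.1254; [3] prior 0.43, lik 0.27, product 0.1161.
Normalizing constant = 0.48470; the posterior for Coin 3 is its product over the sum, 0.1161/0.48470 = 0.2395.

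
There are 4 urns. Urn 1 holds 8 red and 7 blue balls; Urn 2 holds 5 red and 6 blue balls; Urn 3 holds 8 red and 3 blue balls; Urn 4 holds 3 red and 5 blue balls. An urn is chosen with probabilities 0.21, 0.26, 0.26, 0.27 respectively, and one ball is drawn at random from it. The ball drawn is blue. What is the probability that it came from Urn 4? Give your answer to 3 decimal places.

Posterior probability ≈ 0.352

P(blue|Urn 1) = 0.4667; P(blue|Urn 2) = 0.5455; P(blue|Urn 3) = 0.2727; P(blue|Urn 4) = 0.625.
Prior × likelihood for each source: 0.21·0.4667=0.09800, 0.26·0.5455=0.1418, 0.26·0.2727=0.07091, 0.27·0.625=0.1688. Summing gives P(blue) = 0.47948.
P(Urn 4 | blue) = 0.1688 / 0.47948 = 0.352.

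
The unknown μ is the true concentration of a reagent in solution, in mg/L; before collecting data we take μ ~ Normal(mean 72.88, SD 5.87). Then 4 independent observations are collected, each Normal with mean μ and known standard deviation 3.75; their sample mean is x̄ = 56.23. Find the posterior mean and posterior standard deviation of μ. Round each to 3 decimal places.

Posterior mean ≈ 57.772; posterior SD ≈ 1.786

With known σ, the Normal prior is conjugate. Weight on the data is w = (n/σ²)/(n/σ² + 1/τ₀²) = 0.284444/(0.284444+0.0290218) = 0.90742.
Posterior mean = w·x̄ + (1−w)·μ₀ = 0.90742·56.23 + 0.092583·72.88 = 57.772. Posterior variance = 1/(0.284444+0.0290218) = 3.19014, so SD = 1.786.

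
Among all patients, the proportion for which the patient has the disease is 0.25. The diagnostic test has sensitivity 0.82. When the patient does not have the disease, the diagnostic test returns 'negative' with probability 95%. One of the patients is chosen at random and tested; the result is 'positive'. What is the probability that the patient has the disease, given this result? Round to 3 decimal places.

P(H | E) ≈ 0.845

Let H be the event that the patient has the disease. P(H) = 0.25, so P(¬H) = 0.75. With E the 'positive' result, P(E|H) = 0.82 and P(E|¬H) = 0.05.
P(E) = 0.82·0.25 + 0.05·0.75 = 0.20500 + 0.037500 = 0.24250.
By Bayes' theorem, P(H|E) = 0.20500 / 0.24250 = 0.845.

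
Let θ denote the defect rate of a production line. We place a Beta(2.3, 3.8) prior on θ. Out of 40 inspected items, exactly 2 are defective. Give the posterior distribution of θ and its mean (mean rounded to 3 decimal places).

Posterior: Beta(4.3, 41.8); mean ≈ 0.093

Observing 2 successes and 38 failures updates Beta(2.3, 3.8) by adding the success and failure counts to the two shape parameters: α = 2.3+2 = 4.3, β = 3.8+38 = 41.8.
Posterior mean = α/(α+β) = 4.3/46.1 = 0.093.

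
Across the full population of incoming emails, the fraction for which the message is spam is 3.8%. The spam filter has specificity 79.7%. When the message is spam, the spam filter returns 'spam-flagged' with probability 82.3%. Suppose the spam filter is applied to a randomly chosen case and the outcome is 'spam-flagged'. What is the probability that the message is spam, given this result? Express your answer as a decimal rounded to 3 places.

Write H for 'the message is spam'. Prior odds H:¬H = 0.038/0.962 = 0.039501. For the 'spam-flagged' outcome, the likelihood ratio is 0.823/0.203 = 4.0542.
Posterior odds = 0.039501 × 4.0542 = 0.16014, so P(H|E) = 0.16014/(1+0.16014) = 0.138.

P(H | E) ≈ 0.138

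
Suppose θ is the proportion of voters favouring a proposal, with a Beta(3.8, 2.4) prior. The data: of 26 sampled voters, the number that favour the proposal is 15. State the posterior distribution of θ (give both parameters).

Posterior: Beta(18.8, 13.4)

The binomial likelihood is conjugate to the Beta prior: with 15 successes and 11 failures, the posterior is Beta(3.8+15, 2.4+11) = Beta(18.8, 13.4).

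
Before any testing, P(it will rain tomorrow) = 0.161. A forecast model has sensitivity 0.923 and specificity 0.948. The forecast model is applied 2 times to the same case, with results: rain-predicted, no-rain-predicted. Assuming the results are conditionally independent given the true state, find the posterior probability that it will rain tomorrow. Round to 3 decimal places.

Posterior P(H) ≈ 0.217

Let H be the event that it will rain tomorrow; start with P(H) = 0.161. P('rain-predicted'|H) = 0.923, P('rain-predicted'|¬H) = 0.052.
Update on result 1 ('rain-predicted'): P(H) ← 0.923·0.1610 / (0.923·0.1610 + 0.052·0.8390) = 0.14860/0.19223 = 0.7730.
Update on result 2 ('no-rain-predicted'): P(H) ← 0.077·0.7730 / (0.077·0.7730 + 0.948·0.2270) = 0.059524/0.27468 = 0.2167.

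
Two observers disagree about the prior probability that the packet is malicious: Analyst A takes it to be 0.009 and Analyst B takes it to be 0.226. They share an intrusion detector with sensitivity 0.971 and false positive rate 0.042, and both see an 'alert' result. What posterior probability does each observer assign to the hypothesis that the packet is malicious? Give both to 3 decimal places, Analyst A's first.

Analyst A: 0.174; Analyst B: 0.871

The likelihood ratio for an 'alert' result is 0.971/0.042 = 23.119.
Analyst A: prior odds 0.009/0.991 = 0.0090817; posterior odds 0.20996; posterior probability 0.174.
Analyst B: prior odds 0.226/0.774 = 0.29199; posterior odds 6.7505; posterior probability 0.871.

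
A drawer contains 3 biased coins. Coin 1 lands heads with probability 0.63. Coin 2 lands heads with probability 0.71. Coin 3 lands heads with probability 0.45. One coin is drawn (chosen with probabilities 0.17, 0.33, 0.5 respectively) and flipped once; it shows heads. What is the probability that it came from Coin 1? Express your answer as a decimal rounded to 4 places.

P(heads|C1) = 0.63; P(heads|C2) = 0.71; P(heads|C3) = 0.45.
Prior × likelihood for each source: 0.17·0.63=0.1071, 0.33·0.71=0.2343, 0.5·0.45=0.2250. Summing gives P(heads) = 0.56640.
P(Coin 1 | heads) = 0.1071 / 0.56640 = 0.1891.

Posterior probability ≈ 0.1891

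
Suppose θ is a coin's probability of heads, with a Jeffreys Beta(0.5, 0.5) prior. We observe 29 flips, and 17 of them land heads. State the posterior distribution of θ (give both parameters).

Observing 17 successes and 12 failures updates Beta(0.5, 0.5) by adding the success and failure counts to the two shape parameters: α = 0.5+17 = 17.5, β = 0.5+12 = 12.5.

Posterior: Beta(17.5, 12.5)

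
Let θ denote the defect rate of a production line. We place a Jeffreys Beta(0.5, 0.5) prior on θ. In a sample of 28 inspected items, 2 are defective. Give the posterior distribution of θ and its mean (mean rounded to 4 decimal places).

Observing 2 successes and 26 failures updates Beta(0.5, 0.5) by adding the success and failure counts to the two shape parameters: α = 0.5+2 = 2.5, β = 0.5+26 = 26.5.
E[θ | data] = 2.5/(2.5+26.5) = 0.0862.

Posterior: Beta(2.5, 26.5); mean ≈ 0.0862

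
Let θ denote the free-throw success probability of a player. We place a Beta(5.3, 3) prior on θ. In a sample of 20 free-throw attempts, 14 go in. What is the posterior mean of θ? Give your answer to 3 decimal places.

The binomial likelihood is conjugate to the Beta prior: with 14 successes and 6 failures, the posterior is Beta(5.3+14, 3+6) = Beta(19.3, 9).
E[θ | data] = 19.3/(19.3+9) = 0.682.

Posterior mean ≈ 0.682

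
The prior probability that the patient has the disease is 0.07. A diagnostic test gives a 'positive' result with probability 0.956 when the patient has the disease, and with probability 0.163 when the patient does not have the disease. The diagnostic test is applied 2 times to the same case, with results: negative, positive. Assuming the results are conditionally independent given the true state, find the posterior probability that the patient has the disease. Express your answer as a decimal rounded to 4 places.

Let H be the event that the patient has the disease; start with P(H) = 0.07. P('positive'|H) = 0.956, P('positive'|¬H) = 0.163.
Update on result 1 ('negative'): P(H) ← 0.044·0.0700 / (0.044·0.0700 + 0.837·0.9300) = 0.0030800/0.78149 = 0.0039.
Update on result 2 ('positive'): P(H) ← 0.956·0.0039 / (0.956·0.0039 + 0.163·0.9961) = 0.0037678/0.16613 = 0.0227.

Posterior P(H) ≈ 0.0227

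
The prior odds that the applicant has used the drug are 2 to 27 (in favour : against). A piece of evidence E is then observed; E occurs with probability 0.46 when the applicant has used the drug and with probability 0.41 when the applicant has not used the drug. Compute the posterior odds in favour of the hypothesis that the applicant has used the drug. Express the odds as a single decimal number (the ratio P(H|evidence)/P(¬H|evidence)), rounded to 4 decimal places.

Posterior odds ≈ 0.0831

Prior odds = 2/27 = 0.074074.
Likelihood ratio for E = 0.46/0.41 = 1.1220.
Posterior odds = prior odds × LR = 0.083107.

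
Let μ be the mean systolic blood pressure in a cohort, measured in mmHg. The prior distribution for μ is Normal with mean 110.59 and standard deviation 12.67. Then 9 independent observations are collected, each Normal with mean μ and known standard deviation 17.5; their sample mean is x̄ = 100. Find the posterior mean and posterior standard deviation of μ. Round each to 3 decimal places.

With known σ, the Normal prior is conjugate. Weight on the data is w = (n/σ²)/(n/σ² + 1/τ₀²) = 0.0293878/(0.0293878+0.00622941) = 0.82510.
Posterior mean = w·x̄ + (1−w)·μ₀ = 0.82510·100 + 0.17490·110.59 = 101.852. Posterior variance = 1/(0.0293878+0.00622941) = 28.0764, so SD = 5.299.

Posterior mean ≈ 101.852; posterior SD ≈ 5.299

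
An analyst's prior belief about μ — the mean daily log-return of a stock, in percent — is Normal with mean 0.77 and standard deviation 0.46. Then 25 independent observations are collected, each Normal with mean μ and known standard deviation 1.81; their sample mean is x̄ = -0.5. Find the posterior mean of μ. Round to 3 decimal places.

Posterior mean ≈ -0.014

Prior precision 1/τ₀² = 1/0.46² = 4.72590; data precision n/σ² = 25/1.81² = 7.63102.
Posterior precision = 4.72590 + 7.63102 = 12.3569.
Posterior mean = (4.72590·0.77 + 7.63102·-0.5) / 12.3569 = -0.014.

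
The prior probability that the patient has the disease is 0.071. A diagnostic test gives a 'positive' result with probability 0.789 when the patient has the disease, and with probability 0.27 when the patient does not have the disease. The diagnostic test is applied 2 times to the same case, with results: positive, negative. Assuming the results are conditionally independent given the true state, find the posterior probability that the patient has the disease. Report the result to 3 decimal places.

Let H be the event that the patient has the disease; start with P(H) = 0.071. P('positive'|H) = 0.789, P('positive'|¬H) = 0.27.
Update on result 1 ('positive'): P(H) ← 0.789·0.0710 / (0.789·0.0710 + 0.27·0.9290) = 0.056019/0.30685 = 0.1826.
Update on result 2 ('negative'): P(H) ← 0.211·0.1826 / (0.211·0.1826 + 0.73·0.8174) = 0.038521/0.63525 = 0.0606.

Posterior P(H) ≈ 0.061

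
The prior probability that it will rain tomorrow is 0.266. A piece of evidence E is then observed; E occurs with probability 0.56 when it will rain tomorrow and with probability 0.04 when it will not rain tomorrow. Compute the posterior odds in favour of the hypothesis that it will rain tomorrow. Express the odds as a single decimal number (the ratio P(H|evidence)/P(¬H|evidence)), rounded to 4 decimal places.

Prior odds = 0.266/(1−0.266) = 0.36240.
Likelihood ratio for E = 0.56/0.04 = 14.000.
Posterior odds = prior odds × LR = 5.0736.

Posterior odds ≈ 5.0736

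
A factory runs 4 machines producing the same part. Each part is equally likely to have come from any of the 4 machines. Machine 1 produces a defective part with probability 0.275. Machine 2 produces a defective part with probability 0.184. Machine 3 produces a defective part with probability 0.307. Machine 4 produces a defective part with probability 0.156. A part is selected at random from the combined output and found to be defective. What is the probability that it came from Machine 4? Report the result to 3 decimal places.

Tabulate prior·likelihood by source: [1] prior 0.25, lik 0.275, product 0.06875; [2] prior 0.25, lik 0.184, product 0.04600; [3] prior 0.25, lik 0.307, product 0.07675; [4] prior 0.25, lik 0.156, product 0.03900.
Normalizing constant = 0.23050; the posterior for Machine 4 is its product over the sum, 0.03900/0.23050 = 0.169.

Posterior probability ≈ 0.169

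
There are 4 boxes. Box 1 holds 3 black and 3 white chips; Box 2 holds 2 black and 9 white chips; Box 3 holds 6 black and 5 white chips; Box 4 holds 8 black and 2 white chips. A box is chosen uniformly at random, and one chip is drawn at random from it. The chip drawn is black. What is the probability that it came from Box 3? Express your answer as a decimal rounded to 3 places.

Posterior probability ≈ 0.269

Tabulate prior·likelihood by source: [1] prior 0.25, lik 0.5, product 0.1250; [2] prior 0.25, lik 0.1818, product 0.04545; [3] prior 0.25, lik 0.5455, product 0.1364; [4] prior 0.25, lik 0.8, product 0.2000.
Normalizing constant = 0.50682; the posterior for Box 3 is its product over the sum, 0.1364/0.50682 = 0.269.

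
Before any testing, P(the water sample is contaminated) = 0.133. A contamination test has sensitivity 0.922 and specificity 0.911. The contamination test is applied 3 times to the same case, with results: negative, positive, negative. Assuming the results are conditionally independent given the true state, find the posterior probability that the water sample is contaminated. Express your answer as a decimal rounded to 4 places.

Posterior P(H) ≈ 0.0115

Let H be the event that the water sample is contaminated; start with P(H) = 0.133. P('positive'|H) = 0.922, P('positive'|¬H) = 0.089.
Update on result 1 ('negative'): P(H) ← 0.078·0.1330 / (0.078·0.1330 + 0.911·0.8670) = 0.010374/0.80021 = 0.0130.
Update on result 2 ('positive'): P(H) ← 0.922·0.0130 / (0.922·0.0130 + 0.089·0.9870) = 0.011953/0.099799 = 0.1198.
Update on result 3 ('negative'): P(H) ← 0.078·0.1198 / (0.078·0.1198 + 0.911·0.8802) = 0.0093420/0.81123 = 0.0115.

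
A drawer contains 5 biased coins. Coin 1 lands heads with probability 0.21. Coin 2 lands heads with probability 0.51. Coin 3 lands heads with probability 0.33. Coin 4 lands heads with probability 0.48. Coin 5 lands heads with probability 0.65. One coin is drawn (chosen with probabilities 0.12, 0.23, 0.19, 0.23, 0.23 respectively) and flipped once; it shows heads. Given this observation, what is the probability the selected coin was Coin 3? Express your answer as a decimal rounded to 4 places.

Tabulate prior·likelihood by source: [1] prior 0.12, lik 0.21, product 0.02520; [2] prior 0.23, lik 0.51, product 0.1173; [3] prior 0.19, lik 0.33, product 0.06270; [4] prior 0.23, lik 0.48, product 0.1104; [5] prior 0.23, lik 0.65, product 0.1495.
Normalizing constant = 0.46510; the posterior for Coin 3 is its product over the sum, 0.06270/0.46510 = 0.1348.

Posterior probability ≈ 0.1348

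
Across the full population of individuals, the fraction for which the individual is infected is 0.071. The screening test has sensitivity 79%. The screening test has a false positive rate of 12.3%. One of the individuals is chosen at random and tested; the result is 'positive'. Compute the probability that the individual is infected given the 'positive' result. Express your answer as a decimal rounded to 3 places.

Let H be the event that the individual is infected. P(H) = 0.071, so P(¬H) = 0.929. With E the 'positive' result, P(E|H) = 0.79 and P(E|¬H) = 0.123.
P(E) = 0.79·0.071 + 0.123·0.929 = 0.056090 + 0.11427 = 0.17036.
By Bayes' theorem, P(H|E) = 0.056090 / 0.17036 = 0.329.

P(H | E) ≈ 0.329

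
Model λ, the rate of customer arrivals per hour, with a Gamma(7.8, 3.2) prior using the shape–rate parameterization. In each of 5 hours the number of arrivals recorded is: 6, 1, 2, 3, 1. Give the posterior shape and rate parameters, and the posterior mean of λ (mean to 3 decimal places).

Posterior: Gamma(shape=20.8, rate=8.2); mean ≈ 2.537

The Poisson likelihood adds the total count to the shape and the number of exposure periods to the rate. Here ∑xᵢ = 13 and n = 5, so shape 7.8→20.8 and rate 3.2→8.2.
E[λ | data] = 20.8/8.2 = 2.537.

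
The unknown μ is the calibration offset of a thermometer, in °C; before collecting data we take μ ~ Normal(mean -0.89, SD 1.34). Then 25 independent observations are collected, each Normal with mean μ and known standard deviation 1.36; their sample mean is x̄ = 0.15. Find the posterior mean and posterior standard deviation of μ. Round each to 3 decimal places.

With known σ, the Normal prior is conjugate. Weight on the data is w = (n/σ²)/(n/σ² + 1/τ₀²) = 13.5164/(13.5164+0.556917) = 0.96043.
Posterior mean = w·x̄ + (1−w)·μ₀ = 0.96043·0.15 + 0.039572·-0.89 = 0.109. Posterior variance = 1/(13.5164+0.556917) = 0.0710563, so SD = 0.267.

Posterior mean ≈ 0.109; posterior SD ≈ 0.267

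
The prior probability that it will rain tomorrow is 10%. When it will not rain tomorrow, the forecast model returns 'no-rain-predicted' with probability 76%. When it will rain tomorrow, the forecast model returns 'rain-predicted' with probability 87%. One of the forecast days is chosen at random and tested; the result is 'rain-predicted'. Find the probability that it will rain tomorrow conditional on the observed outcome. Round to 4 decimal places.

Write H for 'it will rain tomorrow'. Prior odds H:¬H = 0.1/0.9 = 0.11111. For the 'rain-predicted' outcome, the likelihood ratio is 0.87/0.24 = 3.6250.
Posterior odds = 0.11111 × 3.6250 = 0.40278, so P(H|E) = 0.40278/(1+0.40278) = 0.2871.

P(H | E) ≈ 0.2871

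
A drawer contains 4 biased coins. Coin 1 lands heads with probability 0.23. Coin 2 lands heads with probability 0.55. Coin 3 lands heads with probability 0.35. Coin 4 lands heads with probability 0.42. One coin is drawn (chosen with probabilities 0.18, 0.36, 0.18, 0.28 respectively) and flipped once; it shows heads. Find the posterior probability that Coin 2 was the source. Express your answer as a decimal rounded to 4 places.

Tabulate prior·likelihood by source: [1] prior 0.18, lik 0.23, product 0.04140; [2] prior 0.36, lik 0.55, product 0.1980; [3] prior 0.18, lik 0.35, product 0.06300; [4] prior 0.28, lik 0.42, product 0.1176.
Normalizing constant = 0.42000; the posterior for Coin 2 is its product over the sum, 0.1980/0.42000 = 0.4714.

Posterior probability ≈ 0.4714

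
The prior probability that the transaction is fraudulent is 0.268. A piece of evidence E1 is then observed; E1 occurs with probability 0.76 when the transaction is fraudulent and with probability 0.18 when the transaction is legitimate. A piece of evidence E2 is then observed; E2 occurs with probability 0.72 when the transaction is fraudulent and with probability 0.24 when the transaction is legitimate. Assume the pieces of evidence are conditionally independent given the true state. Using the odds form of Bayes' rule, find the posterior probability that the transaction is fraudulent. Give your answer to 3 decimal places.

Prior odds = 0.268/(1−0.268) = 0.36612.
Likelihood ratio for E1 = 0.76/0.18 = 4.2222.
Likelihood ratio for E2 = 0.72/0.24 = 3.0000.
Posterior odds = prior odds × LR₁ × LR₂ = 4.6375.
Posterior probability = odds/(1+odds) = 4.6375/5.6375 = 0.823.

Posterior probability ≈ 0.823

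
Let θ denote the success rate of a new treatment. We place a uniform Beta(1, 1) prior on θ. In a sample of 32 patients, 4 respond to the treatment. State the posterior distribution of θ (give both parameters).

Observing 4 successes and 28 failures updates Beta(1, 1) by adding the success and failure counts to the two shape parameters: α = 1+4 = 5, β = 1+28 = 29.

Posterior: Beta(5, 29)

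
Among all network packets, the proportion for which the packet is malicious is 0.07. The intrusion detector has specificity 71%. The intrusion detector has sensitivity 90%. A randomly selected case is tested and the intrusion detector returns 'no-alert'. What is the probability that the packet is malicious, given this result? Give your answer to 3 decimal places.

P(H | E) ≈ 0.010

Let H be the event that the packet is malicious. P(H) = 0.07, so P(¬H) = 0.93. With E the 'no-alert' result, P(E|H) = 0.1 and P(E|¬H) = 0.71.
P(E) = 0.1·0.07 + 0.71·0.93 = 0.0070000 + 0.66030 = 0.66730.
By Bayes' theorem, P(H|E) = 0.0070000 / 0.66730 = 0.010.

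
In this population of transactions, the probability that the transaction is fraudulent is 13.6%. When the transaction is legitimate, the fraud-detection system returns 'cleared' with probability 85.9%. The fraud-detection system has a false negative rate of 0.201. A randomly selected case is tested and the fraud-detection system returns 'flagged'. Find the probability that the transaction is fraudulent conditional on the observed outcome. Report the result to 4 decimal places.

P(H | E) ≈ 0.4715

Write H for 'the transaction is fraudulent'. Prior odds H:¬H = 0.136/0.864 = 0.15741. For the 'flagged' outcome, the likelihood ratio is 0.799/0.141 = 5.6667.
Posterior odds = 0.15741 × 5.6667 = 0.89198, so P(H|E) = 0.89198/(1+0.89198) = 0.4715.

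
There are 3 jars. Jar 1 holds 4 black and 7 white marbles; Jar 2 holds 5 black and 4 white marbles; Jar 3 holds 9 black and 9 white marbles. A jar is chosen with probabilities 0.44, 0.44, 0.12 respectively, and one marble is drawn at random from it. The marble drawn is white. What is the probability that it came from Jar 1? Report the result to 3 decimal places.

P(white|Jar 1) = 0.6364; P(white|Jar 2) = 0.4444; P(white|Jar 3) = 0.5.
Prior × likelihood for each source: 0.44·0.6364=0.2800, 0.44·0.4444=0.1956, 0.12·0.5=0.06000. Summing gives P(white) = 0.53556.
P(Jar 1 | white) = 0.2800 / 0.53556 = 0.523.

Posterior probability ≈ 0.523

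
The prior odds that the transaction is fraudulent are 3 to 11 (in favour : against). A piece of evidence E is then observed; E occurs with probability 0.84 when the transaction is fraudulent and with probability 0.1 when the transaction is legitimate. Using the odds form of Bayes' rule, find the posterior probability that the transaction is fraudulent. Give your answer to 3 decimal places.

Posterior probability ≈ 0.696

Prior odds = 3/11 = 0.27273. In log-odds, ln(0.27273) = -1.2993.
Add log likelihood ratio: ln(8.4000) = 2.1282.
Posterior log-odds = 0.82895, so posterior odds = exp(0.82895) = 2.2909. Converting, P(H|E) = 2.2909/3.2909 = 0.696.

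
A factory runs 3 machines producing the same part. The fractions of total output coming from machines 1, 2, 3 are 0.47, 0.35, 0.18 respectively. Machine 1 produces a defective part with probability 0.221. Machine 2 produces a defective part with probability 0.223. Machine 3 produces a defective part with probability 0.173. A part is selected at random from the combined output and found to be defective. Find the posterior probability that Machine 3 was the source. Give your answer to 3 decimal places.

Posterior probability ≈ 0.146

Tabulate prior·likelihood by source: [1] prior 0.47, lik 0.221, product 0.1039; [2] prior 0.35, lik 0.223, product 0.07805; [3] prior 0.18, lik 0.173, product 0.03114.
Normalizing constant = 0.21306; the posterior for Machine 3 is its product over the sum, 0.03114/0.21306 = 0.146.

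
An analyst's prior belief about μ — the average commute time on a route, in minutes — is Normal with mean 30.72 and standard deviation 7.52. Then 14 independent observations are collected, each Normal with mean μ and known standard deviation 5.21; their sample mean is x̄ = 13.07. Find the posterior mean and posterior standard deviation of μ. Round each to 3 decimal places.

Prior precision 1/τ₀² = 1/7.52² = 0.0176833; data precision n/σ² = 14/5.21² = 0.515766.
Posterior precision = 0.0176833 + 0.515766 = 0.533449, giving posterior SD = 1/√0.533449 = 1.369.
Posterior mean = (0.0176833·30.72 + 0.515766·13.07) / 0.533449 = 13.655.

Posterior mean ≈ 13.655; posterior SD ≈ 1.369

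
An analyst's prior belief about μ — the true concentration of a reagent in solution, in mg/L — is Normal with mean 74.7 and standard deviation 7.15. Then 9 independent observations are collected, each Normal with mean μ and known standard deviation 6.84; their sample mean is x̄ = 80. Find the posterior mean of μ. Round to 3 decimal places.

With known σ, the Normal prior is conjugate. Weight on the data is w = (n/σ²)/(n/σ² + 1/τ₀²) = 0.192367/(0.192367+0.0195609) = 0.90770.
Posterior mean = w·x̄ + (1−w)·μ₀ = 0.90770·80 + 0.092300·74.7 = 79.511.

Posterior mean ≈ 79.511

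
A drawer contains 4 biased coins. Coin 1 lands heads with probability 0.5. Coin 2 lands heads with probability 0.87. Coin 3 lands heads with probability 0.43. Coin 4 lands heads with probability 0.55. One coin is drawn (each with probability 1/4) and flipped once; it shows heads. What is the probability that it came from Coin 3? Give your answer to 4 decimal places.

Tabulate prior·likelihood by source: [1] prior 0.25, lik 0.5, product 0.1250; [2] prior 0.25, lik 0.87, product 0.2175; [3] prior 0.25, lik 0.43, product 0.1075; [4] prior 0.25, lik 0.55, product 0.1375.
Normalizing constant = 0.58750; the posterior for Coin 3 is its product over the sum, 0.1075/0.58750 = 0.1830.

Posterior probability ≈ 0.1830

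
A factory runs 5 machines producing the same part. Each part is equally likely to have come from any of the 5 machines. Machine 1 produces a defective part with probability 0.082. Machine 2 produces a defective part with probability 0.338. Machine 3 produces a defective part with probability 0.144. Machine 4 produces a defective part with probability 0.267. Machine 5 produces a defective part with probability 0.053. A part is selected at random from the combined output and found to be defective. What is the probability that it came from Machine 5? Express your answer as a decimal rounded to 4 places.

Tabulate prior·likelihood by source: [1] prior 0.2, lik 0.082, product 0.01640; [2] prior 0.2, lik 0.338, product 0.06760; [3] prior 0.2, lik 0.144, product 0.02880; [4] prior 0.2, lik 0.267, product 0.05340; [5] prior 0.2, lik 0.053, product 0.01060.
Normalizing constant = 0.17680; the posterior for Machine 5 is its product over the sum, 0.01060/0.17680 = 0.0600.

Posterior probability ≈ 0.0600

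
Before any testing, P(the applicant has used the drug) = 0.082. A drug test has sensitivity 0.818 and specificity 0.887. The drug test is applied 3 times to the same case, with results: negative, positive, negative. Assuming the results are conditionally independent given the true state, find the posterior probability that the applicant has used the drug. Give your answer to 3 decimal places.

With H the event that the applicant has used the drug, the joint likelihood of the observed sequence is P(data|H) = 0.182·0.818·0.182 = 0.027095 and P(data|¬H) = 0.887·0.113·0.887 = 0.088905.
Bayes: P(H|data) = 0.082·0.027095 / (0.082·0.027095 + 0.918·0.088905) = 0.0022218/0.083837 = 0.0265.

Posterior P(H) ≈ 0.027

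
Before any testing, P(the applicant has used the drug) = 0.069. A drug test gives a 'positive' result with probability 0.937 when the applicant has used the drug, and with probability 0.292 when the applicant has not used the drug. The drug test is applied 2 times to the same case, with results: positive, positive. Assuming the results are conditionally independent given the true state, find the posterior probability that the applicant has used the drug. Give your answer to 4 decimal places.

Posterior P(H) ≈ 0.4328

With H the event that the applicant has used the drug, the joint likelihood of the observed sequence is P(data|H) = 0.937·0.937 = 0.87797 and P(data|¬H) = 0.292·0.292 = 0.085264.
Bayes: P(H|data) = 0.069·0.87797 / (0.069·0.87797 + 0.931·0.085264) = 0.060580/0.13996 = 0.4328.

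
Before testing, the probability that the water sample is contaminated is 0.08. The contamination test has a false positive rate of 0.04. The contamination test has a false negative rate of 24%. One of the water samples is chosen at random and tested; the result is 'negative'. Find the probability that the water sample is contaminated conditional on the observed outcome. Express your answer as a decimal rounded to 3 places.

P(H | E) ≈ 0.021

Let H be the event that the water sample is contaminated. P(H) = 0.08, so P(¬H) = 0.92. With E the 'negative' result, P(E|H) = 0.24 and P(E|¬H) = 0.96.
P(E) = 0.24·0.08 + 0.96·0.92 = 0.019200 + 0.88320 = 0.90240.
By Bayes' theorem, P(H|E) = 0.019200 / 0.90240 = 0.021.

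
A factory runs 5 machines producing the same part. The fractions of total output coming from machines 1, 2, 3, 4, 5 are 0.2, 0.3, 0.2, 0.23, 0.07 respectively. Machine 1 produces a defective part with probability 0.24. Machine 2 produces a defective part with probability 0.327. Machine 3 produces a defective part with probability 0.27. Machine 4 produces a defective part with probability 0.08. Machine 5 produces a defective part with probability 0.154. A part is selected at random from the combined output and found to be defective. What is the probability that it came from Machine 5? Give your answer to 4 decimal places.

Tabulate prior·likelihood by source: [1] prior 0.2, lik 0.24, product 0.04800; [2] prior 0.3, lik 0.327, product 0.09810; [3] prior 0.2, lik 0.27, product 0.05400; [4] prior 0.23, lik 0.08, product 0.01840; [5] prior 0.07, lik 0.154, product 0.01078.
Normalizing constant = 0.22928; the posterior for Machine 5 is its product over the sum, 0.01078/0.22928 = 0.0470.

Posterior probability ≈ 0.0470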